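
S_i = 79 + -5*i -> [79, 74, 69, 64, 59]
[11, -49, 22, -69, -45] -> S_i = Random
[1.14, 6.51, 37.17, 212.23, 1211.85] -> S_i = 1.14*5.71^i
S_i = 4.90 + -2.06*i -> [4.9, 2.84, 0.78, -1.28, -3.34]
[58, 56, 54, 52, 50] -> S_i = 58 + -2*i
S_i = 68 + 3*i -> [68, 71, 74, 77, 80]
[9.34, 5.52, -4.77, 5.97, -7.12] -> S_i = Random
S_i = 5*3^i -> [5, 15, 45, 135, 405]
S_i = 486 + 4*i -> [486, 490, 494, 498, 502]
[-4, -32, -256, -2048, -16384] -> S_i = -4*8^i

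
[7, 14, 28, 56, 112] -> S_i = 7*2^i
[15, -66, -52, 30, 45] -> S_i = Random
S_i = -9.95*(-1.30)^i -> [-9.95, 12.93, -16.82, 21.86, -28.42]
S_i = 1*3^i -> [1, 3, 9, 27, 81]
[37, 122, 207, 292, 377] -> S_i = 37 + 85*i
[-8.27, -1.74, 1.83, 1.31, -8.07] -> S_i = Random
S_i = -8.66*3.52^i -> [-8.66, -30.48, -107.3, -377.7, -1329.5]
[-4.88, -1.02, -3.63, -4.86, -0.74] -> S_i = Random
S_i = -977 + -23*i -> [-977, -1000, -1023, -1046, -1069]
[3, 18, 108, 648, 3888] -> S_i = 3*6^i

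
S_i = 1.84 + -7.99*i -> [1.84, -6.15, -14.14, -22.13, -30.12]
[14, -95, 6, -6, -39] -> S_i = Random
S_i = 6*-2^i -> [6, -12, 24, -48, 96]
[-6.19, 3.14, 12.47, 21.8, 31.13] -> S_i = -6.19 + 9.33*i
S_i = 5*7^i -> [5, 35, 245, 1715, 12005]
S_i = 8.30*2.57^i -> [8.3, 21.33, 54.82, 140.89, 362.09]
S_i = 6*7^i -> [6, 42, 294, 2058, 14406]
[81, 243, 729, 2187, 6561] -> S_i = 81*3^i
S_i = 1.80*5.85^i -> [1.8, 10.53, 61.6, 360.36, 2108.12]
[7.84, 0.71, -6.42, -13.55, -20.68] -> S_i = 7.84 + -7.13*i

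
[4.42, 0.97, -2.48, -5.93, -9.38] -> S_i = 4.42 + -3.45*i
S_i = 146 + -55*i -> [146, 91, 36, -19, -74]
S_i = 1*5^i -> [1, 5, 25, 125, 625]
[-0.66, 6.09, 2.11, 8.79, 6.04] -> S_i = Random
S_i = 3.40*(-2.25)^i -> [3.4, -7.65, 17.21, -38.73, 87.14]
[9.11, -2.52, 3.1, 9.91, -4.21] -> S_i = Random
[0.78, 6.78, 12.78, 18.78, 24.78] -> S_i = 0.78 + 6.00*i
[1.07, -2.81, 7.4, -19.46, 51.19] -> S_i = 1.07*(-2.63)^i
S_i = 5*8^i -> [5, 40, 320, 2560, 20480]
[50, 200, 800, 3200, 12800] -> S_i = 50*4^i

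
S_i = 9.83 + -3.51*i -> [9.83, 6.32, 2.81, -0.7, -4.21]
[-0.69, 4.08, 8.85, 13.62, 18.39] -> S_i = -0.69 + 4.77*i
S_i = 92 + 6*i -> [92, 98, 104, 110, 116]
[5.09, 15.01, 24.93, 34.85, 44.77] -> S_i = 5.09 + 9.92*i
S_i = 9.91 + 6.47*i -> [9.91, 16.38, 22.85, 29.32, 35.79]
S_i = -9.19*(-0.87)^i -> [-9.19, 8.0, -6.96, 6.05, -5.26]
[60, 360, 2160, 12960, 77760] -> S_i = 60*6^i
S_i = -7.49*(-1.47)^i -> [-7.49, 11.01, -16.19, 23.79, -34.97]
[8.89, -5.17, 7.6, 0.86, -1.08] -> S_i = Random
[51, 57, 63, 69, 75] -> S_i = 51 + 6*i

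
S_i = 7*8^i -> [7, 56, 448, 3584, 28672]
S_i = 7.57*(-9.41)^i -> [7.57, -71.23, 670.31, -6307.61, 59354.6]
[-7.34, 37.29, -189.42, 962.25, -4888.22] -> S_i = -7.34*(-5.08)^i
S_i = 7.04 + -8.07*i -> [7.04, -1.03, -9.1, -17.17, -25.24]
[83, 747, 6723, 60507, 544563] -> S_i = 83*9^i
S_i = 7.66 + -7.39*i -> [7.66, 0.27, -7.12, -14.51, -21.9]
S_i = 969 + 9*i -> [969, 978, 987, 996, 1005]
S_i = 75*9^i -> [75, 675, 6075, 54675, 492075]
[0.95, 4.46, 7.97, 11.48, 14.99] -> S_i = 0.95 + 3.51*i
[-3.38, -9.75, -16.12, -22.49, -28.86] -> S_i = -3.38 + -6.37*i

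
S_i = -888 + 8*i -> [-888, -880, -872, -864, -856]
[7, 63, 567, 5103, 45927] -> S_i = 7*9^i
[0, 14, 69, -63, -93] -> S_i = Random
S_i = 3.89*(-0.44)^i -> [3.89, -1.71, 0.75, -0.33, 0.15]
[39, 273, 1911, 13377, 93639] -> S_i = 39*7^i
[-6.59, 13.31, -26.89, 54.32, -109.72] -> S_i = -6.59*(-2.02)^i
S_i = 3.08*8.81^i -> [3.08, 27.13, 239.06, 2106.1, 18554.72]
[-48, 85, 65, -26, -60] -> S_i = Random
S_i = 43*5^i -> [43, 215, 1075, 5375, 26875]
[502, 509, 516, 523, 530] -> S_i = 502 + 7*i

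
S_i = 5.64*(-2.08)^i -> [5.64, -11.73, 24.4, -50.75, 105.57]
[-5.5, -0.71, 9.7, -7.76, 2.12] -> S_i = Random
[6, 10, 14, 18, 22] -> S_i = 6 + 4*i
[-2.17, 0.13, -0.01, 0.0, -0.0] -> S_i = -2.17*(-0.06)^i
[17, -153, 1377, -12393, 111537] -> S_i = 17*-9^i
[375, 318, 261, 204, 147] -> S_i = 375 + -57*i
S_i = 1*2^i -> [1, 2, 4, 8, 16]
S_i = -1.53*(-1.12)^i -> [-1.53, 1.71, -1.92, 2.15, -2.41]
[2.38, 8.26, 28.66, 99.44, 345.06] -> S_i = 2.38*3.47^i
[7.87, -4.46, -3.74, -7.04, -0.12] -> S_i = Random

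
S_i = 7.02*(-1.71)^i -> [7.02, -12.0, 20.53, -35.1, 60.02]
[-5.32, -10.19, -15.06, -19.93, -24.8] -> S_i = -5.32 + -4.87*i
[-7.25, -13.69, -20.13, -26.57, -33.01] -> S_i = -7.25 + -6.44*i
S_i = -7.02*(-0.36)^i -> [-7.02, 2.53, -0.91, 0.33, -0.12]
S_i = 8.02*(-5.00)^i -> [8.02, -40.1, 200.5, -1002.5, 5012.5]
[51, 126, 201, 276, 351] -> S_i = 51 + 75*i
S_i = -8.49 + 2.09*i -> [-8.49, -6.4, -4.31, -2.22, -0.13]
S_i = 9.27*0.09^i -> [9.27, 0.83, 0.08, 0.01, 0.0]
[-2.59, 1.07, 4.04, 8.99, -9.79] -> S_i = Random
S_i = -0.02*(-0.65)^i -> [-0.02, 0.01, -0.01, 0.01, -0.0]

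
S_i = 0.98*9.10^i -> [0.98, 8.92, 81.15, 738.5, 6720.35]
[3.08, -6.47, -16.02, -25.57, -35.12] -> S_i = 3.08 + -9.55*i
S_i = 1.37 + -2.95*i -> [1.37, -1.58, -4.53, -7.48, -10.43]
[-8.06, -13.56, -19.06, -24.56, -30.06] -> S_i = -8.06 + -5.50*i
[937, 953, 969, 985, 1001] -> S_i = 937 + 16*i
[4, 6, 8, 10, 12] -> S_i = 4 + 2*i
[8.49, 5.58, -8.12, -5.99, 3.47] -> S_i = Random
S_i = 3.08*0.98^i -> [3.08, 3.02, 2.96, 2.9, 2.84]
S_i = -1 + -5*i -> [-1, -6, -11, -16, -21]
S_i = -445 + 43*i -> [-445, -402, -359, -316, -273]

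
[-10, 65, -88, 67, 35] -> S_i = Random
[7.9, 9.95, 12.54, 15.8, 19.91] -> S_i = 7.90*1.26^i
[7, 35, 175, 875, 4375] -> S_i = 7*5^i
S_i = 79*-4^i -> [79, -316, 1264, -5056, 20224]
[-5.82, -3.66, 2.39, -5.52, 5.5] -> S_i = Random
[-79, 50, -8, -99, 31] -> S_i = Random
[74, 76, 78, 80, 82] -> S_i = 74 + 2*i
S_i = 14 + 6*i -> [14, 20, 26, 32, 38]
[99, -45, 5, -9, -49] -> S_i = Random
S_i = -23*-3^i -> [-23, 69, -207, 621, -1863]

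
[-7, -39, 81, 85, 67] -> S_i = Random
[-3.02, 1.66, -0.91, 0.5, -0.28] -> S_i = -3.02*(-0.55)^i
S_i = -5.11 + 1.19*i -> [-5.11, -3.92, -2.73, -1.54, -0.35]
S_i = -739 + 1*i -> [-739, -738, -737, -736, -735]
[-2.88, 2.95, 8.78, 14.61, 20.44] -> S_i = -2.88 + 5.83*i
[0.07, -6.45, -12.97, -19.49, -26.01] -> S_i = 0.07 + -6.52*i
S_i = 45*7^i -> [45, 315, 2205, 15435, 108045]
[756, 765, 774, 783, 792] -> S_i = 756 + 9*i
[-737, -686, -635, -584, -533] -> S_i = -737 + 51*i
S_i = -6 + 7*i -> [-6, 1, 8, 15, 22]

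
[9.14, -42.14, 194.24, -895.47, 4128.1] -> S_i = 9.14*(-4.61)^i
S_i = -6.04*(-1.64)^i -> [-6.04, 9.91, -16.25, 26.64, -43.69]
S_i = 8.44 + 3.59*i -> [8.44, 12.03, 15.62, 19.21, 22.8]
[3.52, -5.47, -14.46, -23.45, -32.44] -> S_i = 3.52 + -8.99*i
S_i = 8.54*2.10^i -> [8.54, 17.93, 37.66, 79.09, 166.09]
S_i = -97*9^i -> [-97, -873, -7857, -70713, -636417]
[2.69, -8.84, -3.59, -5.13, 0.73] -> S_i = Random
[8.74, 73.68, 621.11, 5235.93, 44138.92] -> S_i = 8.74*8.43^i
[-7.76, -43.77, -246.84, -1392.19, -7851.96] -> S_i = -7.76*5.64^i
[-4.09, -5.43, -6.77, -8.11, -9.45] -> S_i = -4.09 + -1.34*i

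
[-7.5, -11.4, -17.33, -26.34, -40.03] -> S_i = -7.50*1.52^i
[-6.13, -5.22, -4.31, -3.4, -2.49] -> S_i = -6.13 + 0.91*i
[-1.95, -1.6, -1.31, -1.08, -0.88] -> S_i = -1.95*0.82^i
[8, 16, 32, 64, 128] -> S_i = 8*2^i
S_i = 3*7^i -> [3, 21, 147, 1029, 7203]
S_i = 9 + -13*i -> [9, -4, -17, -30, -43]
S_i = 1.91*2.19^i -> [1.91, 4.18, 9.16, 20.06, 43.93]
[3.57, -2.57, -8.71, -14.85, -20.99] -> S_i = 3.57 + -6.14*i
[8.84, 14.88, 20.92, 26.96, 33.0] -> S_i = 8.84 + 6.04*i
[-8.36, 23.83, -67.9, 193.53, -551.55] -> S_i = -8.36*(-2.85)^i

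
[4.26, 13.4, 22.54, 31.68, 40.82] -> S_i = 4.26 + 9.14*i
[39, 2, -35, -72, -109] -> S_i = 39 + -37*i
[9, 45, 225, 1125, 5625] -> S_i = 9*5^i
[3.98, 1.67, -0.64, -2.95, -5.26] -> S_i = 3.98 + -2.31*i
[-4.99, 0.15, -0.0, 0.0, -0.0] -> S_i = -4.99*(-0.03)^i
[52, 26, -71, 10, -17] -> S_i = Random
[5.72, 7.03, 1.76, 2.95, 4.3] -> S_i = Random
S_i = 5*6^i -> [5, 30, 180, 1080, 6480]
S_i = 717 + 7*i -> [717, 724, 731, 738, 745]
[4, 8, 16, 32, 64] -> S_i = 4*2^i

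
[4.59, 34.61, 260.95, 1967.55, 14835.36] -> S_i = 4.59*7.54^i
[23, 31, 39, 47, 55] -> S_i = 23 + 8*i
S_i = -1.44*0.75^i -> [-1.44, -1.08, -0.81, -0.61, -0.46]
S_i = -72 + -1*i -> [-72, -73, -74, -75, -76]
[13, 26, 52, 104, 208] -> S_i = 13*2^i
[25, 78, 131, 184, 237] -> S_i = 25 + 53*i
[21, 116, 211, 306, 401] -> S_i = 21 + 95*i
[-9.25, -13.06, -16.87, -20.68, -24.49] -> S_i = -9.25 + -3.81*i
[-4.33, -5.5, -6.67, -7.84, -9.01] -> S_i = -4.33 + -1.17*i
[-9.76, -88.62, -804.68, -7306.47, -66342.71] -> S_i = -9.76*9.08^i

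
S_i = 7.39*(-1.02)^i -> [7.39, -7.54, 7.69, -7.84, 8.0]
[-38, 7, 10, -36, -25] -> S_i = Random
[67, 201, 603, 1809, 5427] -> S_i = 67*3^i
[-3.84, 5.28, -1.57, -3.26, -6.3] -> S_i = Random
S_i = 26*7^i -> [26, 182, 1274, 8918, 62426]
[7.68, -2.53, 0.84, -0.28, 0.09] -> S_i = 7.68*(-0.33)^i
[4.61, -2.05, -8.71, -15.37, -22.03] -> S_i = 4.61 + -6.66*i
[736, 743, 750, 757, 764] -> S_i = 736 + 7*i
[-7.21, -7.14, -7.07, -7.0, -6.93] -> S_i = -7.21 + 0.07*i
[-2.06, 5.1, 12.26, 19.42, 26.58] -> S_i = -2.06 + 7.16*i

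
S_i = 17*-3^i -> [17, -51, 153, -459, 1377]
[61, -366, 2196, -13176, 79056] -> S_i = 61*-6^i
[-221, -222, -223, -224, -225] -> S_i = -221 + -1*i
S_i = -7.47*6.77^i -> [-7.47, -50.57, -342.37, -2317.86, -15691.89]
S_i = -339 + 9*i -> [-339, -330, -321, -312, -303]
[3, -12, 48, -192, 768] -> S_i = 3*-4^i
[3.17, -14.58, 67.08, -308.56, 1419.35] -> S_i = 3.17*(-4.60)^i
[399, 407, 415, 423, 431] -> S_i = 399 + 8*i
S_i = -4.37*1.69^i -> [-4.37, -7.39, -12.48, -21.09, -35.65]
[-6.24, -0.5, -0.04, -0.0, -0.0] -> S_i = -6.24*0.08^i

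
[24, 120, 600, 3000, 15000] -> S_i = 24*5^i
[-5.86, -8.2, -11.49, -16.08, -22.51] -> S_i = -5.86*1.40^i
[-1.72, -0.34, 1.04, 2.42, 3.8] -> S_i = -1.72 + 1.38*i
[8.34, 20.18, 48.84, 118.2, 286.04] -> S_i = 8.34*2.42^i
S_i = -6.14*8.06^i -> [-6.14, -49.49, -398.88, -3214.94, -25912.45]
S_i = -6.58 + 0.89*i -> [-6.58, -5.69, -4.8, -3.91, -3.02]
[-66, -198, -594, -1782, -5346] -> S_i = -66*3^i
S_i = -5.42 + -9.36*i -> [-5.42, -14.78, -24.14, -33.5, -42.86]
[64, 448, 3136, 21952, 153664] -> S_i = 64*7^i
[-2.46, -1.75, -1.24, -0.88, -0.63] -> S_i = -2.46*0.71^i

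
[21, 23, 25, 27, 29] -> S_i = 21 + 2*i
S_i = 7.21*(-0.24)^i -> [7.21, -1.73, 0.42, -0.1, 0.02]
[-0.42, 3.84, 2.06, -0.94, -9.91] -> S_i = Random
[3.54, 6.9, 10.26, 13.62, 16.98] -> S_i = 3.54 + 3.36*i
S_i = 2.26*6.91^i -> [2.26, 15.62, 107.91, 745.66, 5152.53]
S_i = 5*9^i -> [5, 45, 405, 3645, 32805]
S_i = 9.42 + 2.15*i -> [9.42, 11.57, 13.72, 15.87, 18.02]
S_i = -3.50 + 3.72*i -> [-3.5, 0.22, 3.94, 7.66, 11.38]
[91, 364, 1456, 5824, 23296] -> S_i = 91*4^i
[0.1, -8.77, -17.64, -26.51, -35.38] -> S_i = 0.10 + -8.87*i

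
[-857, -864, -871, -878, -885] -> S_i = -857 + -7*i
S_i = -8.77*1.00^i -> [-8.77, -8.77, -8.77, -8.77, -8.77]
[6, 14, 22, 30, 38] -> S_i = 6 + 8*i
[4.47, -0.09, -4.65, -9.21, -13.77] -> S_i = 4.47 + -4.56*i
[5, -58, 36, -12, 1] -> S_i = Random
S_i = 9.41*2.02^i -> [9.41, 19.01, 38.4, 77.56, 156.67]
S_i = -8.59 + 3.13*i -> [-8.59, -5.46, -2.33, 0.8, 3.93]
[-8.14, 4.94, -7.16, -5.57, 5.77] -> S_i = Random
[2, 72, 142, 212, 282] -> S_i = 2 + 70*i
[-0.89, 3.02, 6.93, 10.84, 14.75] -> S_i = -0.89 + 3.91*i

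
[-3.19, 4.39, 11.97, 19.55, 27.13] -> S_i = -3.19 + 7.58*i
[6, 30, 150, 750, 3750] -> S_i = 6*5^i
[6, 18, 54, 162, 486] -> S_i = 6*3^i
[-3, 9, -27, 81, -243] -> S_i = -3*-3^i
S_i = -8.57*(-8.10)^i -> [-8.57, 69.42, -562.28, 4554.45, -36891.04]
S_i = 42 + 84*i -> [42, 126, 210, 294, 378]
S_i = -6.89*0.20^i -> [-6.89, -1.38, -0.28, -0.06, -0.01]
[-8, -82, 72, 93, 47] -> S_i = Random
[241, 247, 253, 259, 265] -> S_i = 241 + 6*i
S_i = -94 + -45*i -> [-94, -139, -184, -229, -274]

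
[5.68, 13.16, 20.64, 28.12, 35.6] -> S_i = 5.68 + 7.48*i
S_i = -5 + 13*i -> [-5, 8, 21, 34, 47]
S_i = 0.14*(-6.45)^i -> [0.14, -0.9, 5.82, -37.57, 242.31]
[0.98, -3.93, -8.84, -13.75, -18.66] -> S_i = 0.98 + -4.91*i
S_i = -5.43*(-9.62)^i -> [-5.43, 52.24, -502.52, 4834.2, -46505.05]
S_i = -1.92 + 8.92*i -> [-1.92, 7.0, 15.92, 24.84, 33.76]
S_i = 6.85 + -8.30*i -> [6.85, -1.45, -9.75, -18.05, -26.35]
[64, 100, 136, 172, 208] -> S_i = 64 + 36*i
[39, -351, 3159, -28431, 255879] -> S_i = 39*-9^i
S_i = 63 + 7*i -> [63, 70, 77, 84, 91]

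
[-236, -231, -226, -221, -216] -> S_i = -236 + 5*i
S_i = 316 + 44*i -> [316, 360, 404, 448, 492]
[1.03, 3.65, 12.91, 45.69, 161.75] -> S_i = 1.03*3.54^i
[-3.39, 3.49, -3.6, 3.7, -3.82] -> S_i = -3.39*(-1.03)^i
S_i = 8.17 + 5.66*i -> [8.17, 13.83, 19.49, 25.15, 30.81]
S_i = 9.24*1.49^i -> [9.24, 13.77, 20.51, 30.57, 45.54]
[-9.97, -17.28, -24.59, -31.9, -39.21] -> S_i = -9.97 + -7.31*i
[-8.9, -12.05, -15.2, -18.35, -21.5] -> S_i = -8.90 + -3.15*i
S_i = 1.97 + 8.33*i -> [1.97, 10.3, 18.63, 26.96, 35.29]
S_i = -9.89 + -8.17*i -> [-9.89, -18.06, -26.23, -34.4, -42.57]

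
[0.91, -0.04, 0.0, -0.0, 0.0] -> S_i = 0.91*(-0.04)^i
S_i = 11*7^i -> [11, 77, 539, 3773, 26411]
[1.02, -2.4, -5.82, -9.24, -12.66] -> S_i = 1.02 + -3.42*i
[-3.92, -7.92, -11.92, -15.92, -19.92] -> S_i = -3.92 + -4.00*i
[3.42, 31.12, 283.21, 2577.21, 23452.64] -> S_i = 3.42*9.10^i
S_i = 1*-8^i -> [1, -8, 64, -512, 4096]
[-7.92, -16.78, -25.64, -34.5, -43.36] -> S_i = -7.92 + -8.86*i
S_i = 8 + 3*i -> [8, 11, 14, 17, 20]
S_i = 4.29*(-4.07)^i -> [4.29, -17.46, 71.06, -289.23, 1177.16]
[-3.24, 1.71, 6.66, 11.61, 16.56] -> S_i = -3.24 + 4.95*i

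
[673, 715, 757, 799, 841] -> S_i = 673 + 42*i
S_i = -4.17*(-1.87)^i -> [-4.17, 7.8, -14.58, 27.27, -50.99]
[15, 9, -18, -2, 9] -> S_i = Random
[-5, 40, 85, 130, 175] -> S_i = -5 + 45*i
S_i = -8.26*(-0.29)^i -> [-8.26, 2.4, -0.69, 0.2, -0.06]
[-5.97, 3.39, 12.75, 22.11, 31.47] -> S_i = -5.97 + 9.36*i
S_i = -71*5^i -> [-71, -355, -1775, -8875, -44375]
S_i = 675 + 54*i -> [675, 729, 783, 837, 891]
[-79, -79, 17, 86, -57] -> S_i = Random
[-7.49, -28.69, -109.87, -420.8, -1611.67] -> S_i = -7.49*3.83^i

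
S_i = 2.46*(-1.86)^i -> [2.46, -4.58, 8.51, -15.83, 29.44]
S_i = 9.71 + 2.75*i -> [9.71, 12.46, 15.21, 17.96, 20.71]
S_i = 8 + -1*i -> [8, 7, 6, 5, 4]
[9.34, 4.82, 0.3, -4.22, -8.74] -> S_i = 9.34 + -4.52*i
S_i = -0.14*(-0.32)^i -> [-0.14, 0.04, -0.01, 0.0, -0.0]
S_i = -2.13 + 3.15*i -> [-2.13, 1.02, 4.17, 7.32, 10.47]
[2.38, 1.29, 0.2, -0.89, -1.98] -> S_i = 2.38 + -1.09*i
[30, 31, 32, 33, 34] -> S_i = 30 + 1*i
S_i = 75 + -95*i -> [75, -20, -115, -210, -305]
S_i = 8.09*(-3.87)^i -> [8.09, -31.31, 121.16, -468.9, 1814.65]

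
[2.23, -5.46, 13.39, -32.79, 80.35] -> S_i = 2.23*(-2.45)^i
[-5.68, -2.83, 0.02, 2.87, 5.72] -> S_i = -5.68 + 2.85*i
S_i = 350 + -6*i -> [350, 344, 338, 332, 326]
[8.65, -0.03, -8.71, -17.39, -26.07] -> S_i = 8.65 + -8.68*i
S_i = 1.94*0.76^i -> [1.94, 1.47, 1.12, 0.85, 0.65]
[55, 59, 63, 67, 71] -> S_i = 55 + 4*i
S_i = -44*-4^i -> [-44, 176, -704, 2816, -11264]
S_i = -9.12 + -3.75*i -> [-9.12, -12.87, -16.62, -20.37, -24.12]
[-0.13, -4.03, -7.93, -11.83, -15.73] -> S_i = -0.13 + -3.90*i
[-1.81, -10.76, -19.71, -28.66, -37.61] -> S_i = -1.81 + -8.95*i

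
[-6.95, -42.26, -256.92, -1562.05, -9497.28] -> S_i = -6.95*6.08^i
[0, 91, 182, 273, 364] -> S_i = 0 + 91*i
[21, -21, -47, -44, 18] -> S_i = Random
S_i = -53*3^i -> [-53, -159, -477, -1431, -4293]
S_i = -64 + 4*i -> [-64, -60, -56, -52, -48]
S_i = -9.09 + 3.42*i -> [-9.09, -5.67, -2.25, 1.17, 4.59]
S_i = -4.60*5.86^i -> [-4.6, -26.96, -157.96, -925.66, -5424.36]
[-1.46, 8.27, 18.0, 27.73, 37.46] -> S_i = -1.46 + 9.73*i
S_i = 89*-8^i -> [89, -712, 5696, -45568, 364544]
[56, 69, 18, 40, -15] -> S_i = Random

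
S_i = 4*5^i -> [4, 20, 100, 500, 2500]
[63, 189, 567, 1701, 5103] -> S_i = 63*3^i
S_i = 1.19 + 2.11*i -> [1.19, 3.3, 5.41, 7.52, 9.63]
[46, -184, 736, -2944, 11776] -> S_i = 46*-4^i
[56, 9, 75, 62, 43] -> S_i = Random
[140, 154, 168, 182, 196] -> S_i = 140 + 14*i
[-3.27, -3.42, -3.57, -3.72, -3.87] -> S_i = -3.27 + -0.15*i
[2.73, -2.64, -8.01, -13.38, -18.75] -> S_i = 2.73 + -5.37*i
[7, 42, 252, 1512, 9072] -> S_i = 7*6^i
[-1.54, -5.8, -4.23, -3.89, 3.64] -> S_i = Random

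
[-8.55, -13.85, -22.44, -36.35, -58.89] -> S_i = -8.55*1.62^i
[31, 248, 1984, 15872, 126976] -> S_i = 31*8^i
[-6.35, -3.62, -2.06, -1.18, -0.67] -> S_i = -6.35*0.57^i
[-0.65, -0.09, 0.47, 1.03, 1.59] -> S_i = -0.65 + 0.56*i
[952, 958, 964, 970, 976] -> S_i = 952 + 6*i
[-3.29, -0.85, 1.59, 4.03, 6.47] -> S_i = -3.29 + 2.44*i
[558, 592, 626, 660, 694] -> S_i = 558 + 34*i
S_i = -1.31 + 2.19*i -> [-1.31, 0.88, 3.07, 5.26, 7.45]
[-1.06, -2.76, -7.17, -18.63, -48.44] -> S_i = -1.06*2.60^i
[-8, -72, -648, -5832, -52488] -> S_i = -8*9^i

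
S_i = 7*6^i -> [7, 42, 252, 1512, 9072]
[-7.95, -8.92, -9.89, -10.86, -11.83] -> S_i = -7.95 + -0.97*i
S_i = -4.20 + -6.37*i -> [-4.2, -10.57, -16.94, -23.31, -29.68]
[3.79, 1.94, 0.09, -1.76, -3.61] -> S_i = 3.79 + -1.85*i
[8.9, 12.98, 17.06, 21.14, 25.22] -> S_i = 8.90 + 4.08*i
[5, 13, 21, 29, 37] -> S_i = 5 + 8*i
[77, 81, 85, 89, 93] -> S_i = 77 + 4*i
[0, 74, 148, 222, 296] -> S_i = 0 + 74*i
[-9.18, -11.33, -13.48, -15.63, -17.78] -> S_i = -9.18 + -2.15*i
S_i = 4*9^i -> [4, 36, 324, 2916, 26244]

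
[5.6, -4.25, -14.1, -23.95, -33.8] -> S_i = 5.60 + -9.85*i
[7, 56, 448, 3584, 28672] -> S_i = 7*8^i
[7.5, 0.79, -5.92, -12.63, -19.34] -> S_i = 7.50 + -6.71*i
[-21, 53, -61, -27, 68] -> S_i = Random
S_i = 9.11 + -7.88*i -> [9.11, 1.23, -6.65, -14.53, -22.41]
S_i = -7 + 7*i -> [-7, 0, 7, 14, 21]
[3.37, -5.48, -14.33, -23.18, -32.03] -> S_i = 3.37 + -8.85*i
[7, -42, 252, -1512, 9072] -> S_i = 7*-6^i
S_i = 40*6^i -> [40, 240, 1440, 8640, 51840]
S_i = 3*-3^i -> [3, -9, 27, -81, 243]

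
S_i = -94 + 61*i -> [-94, -33, 28, 89, 150]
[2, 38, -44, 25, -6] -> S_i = Random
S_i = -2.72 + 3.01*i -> [-2.72, 0.29, 3.3, 6.31, 9.32]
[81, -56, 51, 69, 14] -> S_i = Random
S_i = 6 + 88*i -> [6, 94, 182, 270, 358]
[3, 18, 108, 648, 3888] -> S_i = 3*6^i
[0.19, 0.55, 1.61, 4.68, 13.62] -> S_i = 0.19*2.91^i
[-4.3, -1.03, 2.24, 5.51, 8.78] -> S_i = -4.30 + 3.27*i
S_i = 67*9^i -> [67, 603, 5427, 48843, 439587]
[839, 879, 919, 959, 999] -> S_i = 839 + 40*i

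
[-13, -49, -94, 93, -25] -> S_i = Random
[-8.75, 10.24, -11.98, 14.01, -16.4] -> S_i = -8.75*(-1.17)^i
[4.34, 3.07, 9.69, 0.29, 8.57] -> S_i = Random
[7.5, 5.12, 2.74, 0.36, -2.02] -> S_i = 7.50 + -2.38*i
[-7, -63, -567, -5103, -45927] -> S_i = -7*9^i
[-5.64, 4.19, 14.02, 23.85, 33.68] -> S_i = -5.64 + 9.83*i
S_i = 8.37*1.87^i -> [8.37, 15.65, 29.27, 54.73, 102.35]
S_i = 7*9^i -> [7, 63, 567, 5103, 45927]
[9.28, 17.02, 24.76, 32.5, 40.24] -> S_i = 9.28 + 7.74*i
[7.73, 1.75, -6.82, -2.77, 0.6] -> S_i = Random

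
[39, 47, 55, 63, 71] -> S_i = 39 + 8*i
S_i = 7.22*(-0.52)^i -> [7.22, -3.75, 1.95, -1.02, 0.53]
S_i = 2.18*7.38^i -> [2.18, 16.09, 118.73, 876.25, 6466.69]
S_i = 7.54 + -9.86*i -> [7.54, -2.32, -12.18, -22.04, -31.9]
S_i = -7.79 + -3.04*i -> [-7.79, -10.83, -13.87, -16.91, -19.95]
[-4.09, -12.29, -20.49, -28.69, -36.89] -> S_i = -4.09 + -8.20*i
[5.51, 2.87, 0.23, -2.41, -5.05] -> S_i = 5.51 + -2.64*i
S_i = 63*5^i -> [63, 315, 1575, 7875, 39375]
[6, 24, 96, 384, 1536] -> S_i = 6*4^i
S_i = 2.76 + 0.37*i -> [2.76, 3.13, 3.5, 3.87, 4.24]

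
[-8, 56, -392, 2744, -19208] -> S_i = -8*-7^i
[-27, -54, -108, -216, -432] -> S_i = -27*2^i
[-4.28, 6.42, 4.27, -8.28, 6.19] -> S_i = Random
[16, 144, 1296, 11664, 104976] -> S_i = 16*9^i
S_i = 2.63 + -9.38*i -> [2.63, -6.75, -16.13, -25.51, -34.89]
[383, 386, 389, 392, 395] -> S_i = 383 + 3*i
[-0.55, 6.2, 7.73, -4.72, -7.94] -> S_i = Random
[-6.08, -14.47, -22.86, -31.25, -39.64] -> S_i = -6.08 + -8.39*i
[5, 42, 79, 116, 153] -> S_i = 5 + 37*i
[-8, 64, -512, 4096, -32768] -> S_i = -8*-8^i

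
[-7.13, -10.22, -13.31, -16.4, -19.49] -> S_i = -7.13 + -3.09*i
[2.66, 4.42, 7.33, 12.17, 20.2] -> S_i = 2.66*1.66^i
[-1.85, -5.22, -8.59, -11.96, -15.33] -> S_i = -1.85 + -3.37*i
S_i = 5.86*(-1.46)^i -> [5.86, -8.56, 12.49, -18.24, 26.63]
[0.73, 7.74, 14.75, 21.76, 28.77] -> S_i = 0.73 + 7.01*i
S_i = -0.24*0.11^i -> [-0.24, -0.03, -0.0, -0.0, -0.0]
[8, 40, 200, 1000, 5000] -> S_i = 8*5^i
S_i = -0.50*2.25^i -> [-0.5, -1.12, -2.53, -5.7, -12.81]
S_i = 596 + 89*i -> [596, 685, 774, 863, 952]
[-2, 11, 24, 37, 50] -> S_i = -2 + 13*i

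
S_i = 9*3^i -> [9, 27, 81, 243, 729]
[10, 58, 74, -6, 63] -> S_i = Random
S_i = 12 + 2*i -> [12, 14, 16, 18, 20]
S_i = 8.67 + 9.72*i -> [8.67, 18.39, 28.11, 37.83, 47.55]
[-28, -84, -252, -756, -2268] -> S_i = -28*3^i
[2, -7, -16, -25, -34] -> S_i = 2 + -9*i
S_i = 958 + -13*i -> [958, 945, 932, 919, 906]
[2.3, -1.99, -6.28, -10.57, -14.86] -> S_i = 2.30 + -4.29*i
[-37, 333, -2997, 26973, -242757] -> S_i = -37*-9^i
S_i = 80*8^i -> [80, 640, 5120, 40960, 327680]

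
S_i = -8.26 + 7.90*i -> [-8.26, -0.36, 7.54, 15.44, 23.34]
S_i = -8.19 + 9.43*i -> [-8.19, 1.24, 10.67, 20.1, 29.53]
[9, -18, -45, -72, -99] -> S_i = 9 + -27*i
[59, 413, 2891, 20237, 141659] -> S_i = 59*7^i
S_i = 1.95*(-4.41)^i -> [1.95, -8.6, 37.92, -167.24, 737.55]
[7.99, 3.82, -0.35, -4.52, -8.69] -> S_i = 7.99 + -4.17*i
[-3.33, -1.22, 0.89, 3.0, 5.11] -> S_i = -3.33 + 2.11*i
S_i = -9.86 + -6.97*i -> [-9.86, -16.83, -23.8, -30.77, -37.74]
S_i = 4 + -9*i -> [4, -5, -14, -23, -32]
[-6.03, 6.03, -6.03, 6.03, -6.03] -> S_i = -6.03*(-1.00)^i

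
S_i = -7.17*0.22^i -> [-7.17, -1.58, -0.35, -0.08, -0.02]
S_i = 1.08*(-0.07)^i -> [1.08, -0.08, 0.01, -0.0, 0.0]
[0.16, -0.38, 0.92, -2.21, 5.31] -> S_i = 0.16*(-2.40)^i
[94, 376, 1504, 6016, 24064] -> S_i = 94*4^i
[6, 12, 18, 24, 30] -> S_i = 6 + 6*i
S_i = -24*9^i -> [-24, -216, -1944, -17496, -157464]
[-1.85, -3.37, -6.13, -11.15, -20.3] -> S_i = -1.85*1.82^i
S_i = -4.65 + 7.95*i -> [-4.65, 3.3, 11.25, 19.2, 27.15]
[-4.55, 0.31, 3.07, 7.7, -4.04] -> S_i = Random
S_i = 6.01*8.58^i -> [6.01, 51.57, 442.43, 3796.09, 32570.44]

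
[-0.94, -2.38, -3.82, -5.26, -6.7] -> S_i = -0.94 + -1.44*i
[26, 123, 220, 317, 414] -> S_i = 26 + 97*i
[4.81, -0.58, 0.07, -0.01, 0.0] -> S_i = 4.81*(-0.12)^i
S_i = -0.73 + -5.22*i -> [-0.73, -5.95, -11.17, -16.39, -21.61]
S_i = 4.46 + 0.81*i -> [4.46, 5.27, 6.08, 6.89, 7.7]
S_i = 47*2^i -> [47, 94, 188, 376, 752]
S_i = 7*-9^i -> [7, -63, 567, -5103, 45927]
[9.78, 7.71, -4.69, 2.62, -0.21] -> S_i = Random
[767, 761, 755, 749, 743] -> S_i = 767 + -6*i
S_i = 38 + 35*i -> [38, 73, 108, 143, 178]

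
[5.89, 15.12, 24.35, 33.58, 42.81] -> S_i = 5.89 + 9.23*i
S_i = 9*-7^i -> [9, -63, 441, -3087, 21609]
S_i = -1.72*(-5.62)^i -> [-1.72, 9.67, -54.33, 305.31, -1715.83]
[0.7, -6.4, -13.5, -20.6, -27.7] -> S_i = 0.70 + -7.10*i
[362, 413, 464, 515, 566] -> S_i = 362 + 51*i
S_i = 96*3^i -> [96, 288, 864, 2592, 7776]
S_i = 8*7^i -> [8, 56, 392, 2744, 19208]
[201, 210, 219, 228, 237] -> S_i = 201 + 9*i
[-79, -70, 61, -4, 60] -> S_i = Random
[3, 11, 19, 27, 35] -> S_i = 3 + 8*i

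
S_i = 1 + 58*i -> [1, 59, 117, 175, 233]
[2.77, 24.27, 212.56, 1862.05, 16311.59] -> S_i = 2.77*8.76^i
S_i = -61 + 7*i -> [-61, -54, -47, -40, -33]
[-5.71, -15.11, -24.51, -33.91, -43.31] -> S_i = -5.71 + -9.40*i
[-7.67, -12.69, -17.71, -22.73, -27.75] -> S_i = -7.67 + -5.02*i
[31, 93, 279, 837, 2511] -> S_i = 31*3^i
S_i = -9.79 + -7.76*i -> [-9.79, -17.55, -25.31, -33.07, -40.83]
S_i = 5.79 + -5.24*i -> [5.79, 0.55, -4.69, -9.93, -15.17]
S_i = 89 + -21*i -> [89, 68, 47, 26, 5]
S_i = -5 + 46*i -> [-5, 41, 87, 133, 179]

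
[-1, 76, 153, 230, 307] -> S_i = -1 + 77*i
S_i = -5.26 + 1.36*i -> [-5.26, -3.9, -2.54, -1.18, 0.18]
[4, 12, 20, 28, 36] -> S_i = 4 + 8*i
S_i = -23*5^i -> [-23, -115, -575, -2875, -14375]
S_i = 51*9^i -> [51, 459, 4131, 37179, 334611]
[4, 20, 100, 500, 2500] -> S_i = 4*5^i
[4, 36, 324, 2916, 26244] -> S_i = 4*9^i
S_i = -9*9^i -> [-9, -81, -729, -6561, -59049]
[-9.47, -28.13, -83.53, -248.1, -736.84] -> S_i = -9.47*2.97^i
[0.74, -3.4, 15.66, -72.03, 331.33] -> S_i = 0.74*(-4.60)^i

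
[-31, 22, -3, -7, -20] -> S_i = Random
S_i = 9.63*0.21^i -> [9.63, 2.02, 0.42, 0.09, 0.02]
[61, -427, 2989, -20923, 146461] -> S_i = 61*-7^i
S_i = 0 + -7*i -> [0, -7, -14, -21, -28]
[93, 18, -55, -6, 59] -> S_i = Random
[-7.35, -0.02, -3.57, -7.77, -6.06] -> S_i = Random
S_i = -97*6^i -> [-97, -582, -3492, -20952, -125712]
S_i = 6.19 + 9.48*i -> [6.19, 15.67, 25.15, 34.63, 44.11]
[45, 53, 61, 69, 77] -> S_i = 45 + 8*i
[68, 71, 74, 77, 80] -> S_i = 68 + 3*i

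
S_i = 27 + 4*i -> [27, 31, 35, 39, 43]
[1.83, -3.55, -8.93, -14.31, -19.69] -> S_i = 1.83 + -5.38*i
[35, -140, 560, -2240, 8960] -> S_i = 35*-4^i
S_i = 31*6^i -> [31, 186, 1116, 6696, 40176]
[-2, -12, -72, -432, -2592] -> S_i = -2*6^i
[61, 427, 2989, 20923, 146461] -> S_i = 61*7^i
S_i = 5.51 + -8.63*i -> [5.51, -3.12, -11.75, -20.38, -29.01]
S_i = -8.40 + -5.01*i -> [-8.4, -13.41, -18.42, -23.43, -28.44]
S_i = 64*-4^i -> [64, -256, 1024, -4096, 16384]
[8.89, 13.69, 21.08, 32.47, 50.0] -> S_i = 8.89*1.54^i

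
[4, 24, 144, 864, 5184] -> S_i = 4*6^i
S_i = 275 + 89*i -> [275, 364, 453, 542, 631]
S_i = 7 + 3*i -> [7, 10, 13, 16, 19]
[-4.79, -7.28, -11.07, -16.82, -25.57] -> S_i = -4.79*1.52^i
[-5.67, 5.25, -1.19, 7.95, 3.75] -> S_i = Random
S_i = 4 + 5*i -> [4, 9, 14, 19, 24]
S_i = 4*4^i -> [4, 16, 64, 256, 1024]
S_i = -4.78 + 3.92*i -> [-4.78, -0.86, 3.06, 6.98, 10.9]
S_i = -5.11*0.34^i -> [-5.11, -1.74, -0.59, -0.2, -0.07]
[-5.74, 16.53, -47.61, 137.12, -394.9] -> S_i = -5.74*(-2.88)^i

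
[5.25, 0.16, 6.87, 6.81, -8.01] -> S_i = Random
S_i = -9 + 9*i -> [-9, 0, 9, 18, 27]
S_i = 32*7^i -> [32, 224, 1568, 10976, 76832]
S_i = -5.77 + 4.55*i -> [-5.77, -1.22, 3.33, 7.88, 12.43]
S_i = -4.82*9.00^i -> [-4.82, -43.38, -390.42, -3513.78, -31624.02]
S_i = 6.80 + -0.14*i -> [6.8, 6.66, 6.52, 6.38, 6.24]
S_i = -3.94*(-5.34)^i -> [-3.94, 21.04, -112.35, 599.96, -3203.77]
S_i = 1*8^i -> [1, 8, 64, 512, 4096]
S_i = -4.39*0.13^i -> [-4.39, -0.57, -0.07, -0.01, -0.0]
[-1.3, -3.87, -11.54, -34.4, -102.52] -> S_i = -1.30*2.98^i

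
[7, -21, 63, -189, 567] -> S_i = 7*-3^i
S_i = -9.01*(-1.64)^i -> [-9.01, 14.78, -24.23, 39.74, -65.18]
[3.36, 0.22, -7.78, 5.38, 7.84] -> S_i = Random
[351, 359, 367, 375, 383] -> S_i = 351 + 8*i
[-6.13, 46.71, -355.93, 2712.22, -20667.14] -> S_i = -6.13*(-7.62)^i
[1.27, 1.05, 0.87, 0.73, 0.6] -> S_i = 1.27*0.83^i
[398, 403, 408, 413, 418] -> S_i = 398 + 5*i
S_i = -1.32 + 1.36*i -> [-1.32, 0.04, 1.4, 2.76, 4.12]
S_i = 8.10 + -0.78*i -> [8.1, 7.32, 6.54, 5.76, 4.98]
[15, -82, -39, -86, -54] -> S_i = Random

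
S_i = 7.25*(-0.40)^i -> [7.25, -2.9, 1.16, -0.46, 0.19]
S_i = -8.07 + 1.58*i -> [-8.07, -6.49, -4.91, -3.33, -1.75]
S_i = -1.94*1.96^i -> [-1.94, -3.8, -7.45, -14.61, -28.63]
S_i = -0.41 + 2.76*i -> [-0.41, 2.35, 5.11, 7.87, 10.63]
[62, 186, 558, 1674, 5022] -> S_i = 62*3^i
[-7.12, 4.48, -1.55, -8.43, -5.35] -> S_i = Random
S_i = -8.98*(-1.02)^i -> [-8.98, 9.16, -9.34, 9.53, -9.72]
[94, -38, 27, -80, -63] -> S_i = Random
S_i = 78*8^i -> [78, 624, 4992, 39936, 319488]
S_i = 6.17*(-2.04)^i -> [6.17, -12.59, 25.68, -52.38, 106.86]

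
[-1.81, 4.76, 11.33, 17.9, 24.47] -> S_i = -1.81 + 6.57*i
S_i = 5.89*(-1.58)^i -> [5.89, -9.31, 14.7, -23.23, 36.71]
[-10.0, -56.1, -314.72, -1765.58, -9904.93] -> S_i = -10.00*5.61^i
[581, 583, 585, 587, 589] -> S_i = 581 + 2*i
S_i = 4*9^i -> [4, 36, 324, 2916, 26244]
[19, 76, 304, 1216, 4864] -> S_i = 19*4^i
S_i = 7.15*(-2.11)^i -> [7.15, -15.09, 31.83, -67.17, 141.72]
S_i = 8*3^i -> [8, 24, 72, 216, 648]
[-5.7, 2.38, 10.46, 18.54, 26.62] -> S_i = -5.70 + 8.08*i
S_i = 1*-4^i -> [1, -4, 16, -64, 256]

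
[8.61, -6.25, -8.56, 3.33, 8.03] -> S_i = Random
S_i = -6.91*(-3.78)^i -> [-6.91, 26.12, -98.73, 373.21, -1410.73]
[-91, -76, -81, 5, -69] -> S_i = Random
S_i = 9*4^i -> [9, 36, 144, 576, 2304]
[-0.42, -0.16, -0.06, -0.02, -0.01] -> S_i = -0.42*0.37^i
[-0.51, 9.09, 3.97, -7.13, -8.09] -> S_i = Random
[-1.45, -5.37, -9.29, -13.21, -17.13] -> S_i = -1.45 + -3.92*i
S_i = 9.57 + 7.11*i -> [9.57, 16.68, 23.79, 30.9, 38.01]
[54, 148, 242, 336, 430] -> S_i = 54 + 94*i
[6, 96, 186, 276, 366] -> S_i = 6 + 90*i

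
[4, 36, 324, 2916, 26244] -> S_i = 4*9^i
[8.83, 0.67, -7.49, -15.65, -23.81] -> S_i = 8.83 + -8.16*i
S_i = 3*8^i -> [3, 24, 192, 1536, 12288]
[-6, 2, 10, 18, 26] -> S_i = -6 + 8*i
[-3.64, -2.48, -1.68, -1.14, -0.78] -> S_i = -3.64*0.68^i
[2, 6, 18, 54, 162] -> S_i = 2*3^i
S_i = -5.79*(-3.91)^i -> [-5.79, 22.64, -88.52, 346.11, -1353.27]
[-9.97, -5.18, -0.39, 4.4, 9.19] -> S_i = -9.97 + 4.79*i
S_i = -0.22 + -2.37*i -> [-0.22, -2.59, -4.96, -7.33, -9.7]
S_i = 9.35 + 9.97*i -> [9.35, 19.32, 29.29, 39.26, 49.23]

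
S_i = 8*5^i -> [8, 40, 200, 1000, 5000]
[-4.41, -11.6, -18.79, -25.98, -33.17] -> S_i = -4.41 + -7.19*i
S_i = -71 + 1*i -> [-71, -70, -69, -68, -67]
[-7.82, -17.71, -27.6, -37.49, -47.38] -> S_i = -7.82 + -9.89*i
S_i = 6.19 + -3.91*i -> [6.19, 2.28, -1.63, -5.54, -9.45]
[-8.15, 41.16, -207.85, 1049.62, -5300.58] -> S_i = -8.15*(-5.05)^i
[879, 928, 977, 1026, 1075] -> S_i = 879 + 49*i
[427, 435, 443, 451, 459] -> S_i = 427 + 8*i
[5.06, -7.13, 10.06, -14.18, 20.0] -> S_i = 5.06*(-1.41)^i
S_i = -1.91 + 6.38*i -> [-1.91, 4.47, 10.85, 17.23, 23.61]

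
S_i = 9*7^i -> [9, 63, 441, 3087, 21609]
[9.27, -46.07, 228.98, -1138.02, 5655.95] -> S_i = 9.27*(-4.97)^i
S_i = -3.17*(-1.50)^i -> [-3.17, 4.76, -7.13, 10.7, -16.05]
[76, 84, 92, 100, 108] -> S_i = 76 + 8*i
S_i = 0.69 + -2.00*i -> [0.69, -1.31, -3.31, -5.31, -7.31]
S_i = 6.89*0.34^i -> [6.89, 2.34, 0.8, 0.27, 0.09]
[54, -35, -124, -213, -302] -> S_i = 54 + -89*i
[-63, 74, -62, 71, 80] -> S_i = Random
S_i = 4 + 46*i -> [4, 50, 96, 142, 188]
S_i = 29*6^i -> [29, 174, 1044, 6264, 37584]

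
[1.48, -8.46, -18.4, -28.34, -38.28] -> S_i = 1.48 + -9.94*i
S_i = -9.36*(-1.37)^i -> [-9.36, 12.82, -17.57, 24.07, -32.97]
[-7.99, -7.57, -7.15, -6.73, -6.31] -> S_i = -7.99 + 0.42*i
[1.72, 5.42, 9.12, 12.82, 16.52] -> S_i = 1.72 + 3.70*i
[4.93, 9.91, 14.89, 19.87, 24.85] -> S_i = 4.93 + 4.98*i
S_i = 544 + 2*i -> [544, 546, 548, 550, 552]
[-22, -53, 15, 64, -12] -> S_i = Random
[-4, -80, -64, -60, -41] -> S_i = Random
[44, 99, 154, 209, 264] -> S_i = 44 + 55*i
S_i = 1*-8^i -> [1, -8, 64, -512, 4096]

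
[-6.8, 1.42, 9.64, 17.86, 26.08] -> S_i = -6.80 + 8.22*i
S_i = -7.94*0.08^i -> [-7.94, -0.64, -0.05, -0.0, -0.0]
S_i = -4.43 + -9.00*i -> [-4.43, -13.43, -22.43, -31.43, -40.43]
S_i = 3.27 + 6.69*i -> [3.27, 9.96, 16.65, 23.34, 30.03]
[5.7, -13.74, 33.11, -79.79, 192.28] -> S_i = 5.70*(-2.41)^i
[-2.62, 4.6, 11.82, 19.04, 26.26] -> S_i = -2.62 + 7.22*i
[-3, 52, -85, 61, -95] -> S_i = Random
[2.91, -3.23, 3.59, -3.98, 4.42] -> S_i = 2.91*(-1.11)^i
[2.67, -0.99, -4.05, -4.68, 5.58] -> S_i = Random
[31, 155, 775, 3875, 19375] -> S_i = 31*5^i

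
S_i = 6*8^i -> [6, 48, 384, 3072, 24576]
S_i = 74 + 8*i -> [74, 82, 90, 98, 106]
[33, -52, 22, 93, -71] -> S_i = Random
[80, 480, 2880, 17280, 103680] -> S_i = 80*6^i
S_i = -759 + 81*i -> [-759, -678, -597, -516, -435]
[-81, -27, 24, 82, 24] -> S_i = Random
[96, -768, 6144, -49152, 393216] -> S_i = 96*-8^i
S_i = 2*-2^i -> [2, -4, 8, -16, 32]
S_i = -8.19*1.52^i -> [-8.19, -12.45, -18.92, -28.76, -43.72]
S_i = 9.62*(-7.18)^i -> [9.62, -69.07, 495.93, -3560.81, 25566.59]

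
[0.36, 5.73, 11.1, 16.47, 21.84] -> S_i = 0.36 + 5.37*i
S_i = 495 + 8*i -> [495, 503, 511, 519, 527]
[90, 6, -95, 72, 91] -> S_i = Random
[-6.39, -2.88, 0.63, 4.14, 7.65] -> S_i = -6.39 + 3.51*i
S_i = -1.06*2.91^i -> [-1.06, -3.08, -8.98, -26.12, -76.01]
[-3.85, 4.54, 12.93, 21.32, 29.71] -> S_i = -3.85 + 8.39*i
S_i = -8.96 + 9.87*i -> [-8.96, 0.91, 10.78, 20.65, 30.52]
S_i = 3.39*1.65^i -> [3.39, 5.59, 9.23, 15.23, 25.13]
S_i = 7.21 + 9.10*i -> [7.21, 16.31, 25.41, 34.51, 43.61]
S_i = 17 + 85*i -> [17, 102, 187, 272, 357]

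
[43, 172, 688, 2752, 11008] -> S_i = 43*4^i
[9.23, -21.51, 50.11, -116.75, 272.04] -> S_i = 9.23*(-2.33)^i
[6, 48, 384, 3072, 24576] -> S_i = 6*8^i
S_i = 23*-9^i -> [23, -207, 1863, -16767, 150903]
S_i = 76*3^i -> [76, 228, 684, 2052, 6156]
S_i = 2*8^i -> [2, 16, 128, 1024, 8192]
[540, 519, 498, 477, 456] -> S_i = 540 + -21*i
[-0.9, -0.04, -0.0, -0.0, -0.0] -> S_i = -0.90*0.04^i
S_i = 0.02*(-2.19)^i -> [0.02, -0.04, 0.1, -0.21, 0.46]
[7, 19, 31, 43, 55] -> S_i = 7 + 12*i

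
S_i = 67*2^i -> [67, 134, 268, 536, 1072]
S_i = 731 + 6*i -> [731, 737, 743, 749, 755]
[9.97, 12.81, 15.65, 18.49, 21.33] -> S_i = 9.97 + 2.84*i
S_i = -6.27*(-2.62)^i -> [-6.27, 16.43, -43.04, 112.76, -295.44]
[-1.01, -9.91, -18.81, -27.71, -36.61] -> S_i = -1.01 + -8.90*i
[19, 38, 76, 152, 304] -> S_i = 19*2^i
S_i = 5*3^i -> [5, 15, 45, 135, 405]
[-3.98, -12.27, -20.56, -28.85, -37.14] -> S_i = -3.98 + -8.29*i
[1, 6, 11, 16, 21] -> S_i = 1 + 5*i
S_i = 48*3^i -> [48, 144, 432, 1296, 3888]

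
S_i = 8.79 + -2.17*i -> [8.79, 6.62, 4.45, 2.28, 0.11]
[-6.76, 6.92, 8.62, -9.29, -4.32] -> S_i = Random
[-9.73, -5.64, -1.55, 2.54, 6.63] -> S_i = -9.73 + 4.09*i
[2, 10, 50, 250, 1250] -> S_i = 2*5^i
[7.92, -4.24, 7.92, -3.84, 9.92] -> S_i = Random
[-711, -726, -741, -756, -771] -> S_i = -711 + -15*i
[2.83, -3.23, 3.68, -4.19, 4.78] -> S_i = 2.83*(-1.14)^i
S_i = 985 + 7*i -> [985, 992, 999, 1006, 1013]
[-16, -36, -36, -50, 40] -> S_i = Random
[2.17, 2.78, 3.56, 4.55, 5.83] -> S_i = 2.17*1.28^i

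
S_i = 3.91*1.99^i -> [3.91, 7.78, 15.48, 30.81, 61.32]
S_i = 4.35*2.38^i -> [4.35, 10.35, 24.64, 58.64, 139.57]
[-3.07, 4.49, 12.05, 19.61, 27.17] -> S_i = -3.07 + 7.56*i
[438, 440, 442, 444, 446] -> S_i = 438 + 2*i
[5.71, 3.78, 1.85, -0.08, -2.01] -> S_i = 5.71 + -1.93*i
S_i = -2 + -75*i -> [-2, -77, -152, -227, -302]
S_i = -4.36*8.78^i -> [-4.36, -38.28, -336.11, -2951.01, -25909.83]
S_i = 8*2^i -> [8, 16, 32, 64, 128]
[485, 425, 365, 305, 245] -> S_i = 485 + -60*i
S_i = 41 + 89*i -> [41, 130, 219, 308, 397]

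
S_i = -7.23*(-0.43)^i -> [-7.23, 3.11, -1.34, 0.57, -0.25]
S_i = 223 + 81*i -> [223, 304, 385, 466, 547]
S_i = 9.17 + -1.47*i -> [9.17, 7.7, 6.23, 4.76, 3.29]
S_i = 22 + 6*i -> [22, 28, 34, 40, 46]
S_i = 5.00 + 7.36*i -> [5.0, 12.36, 19.72, 27.08, 34.44]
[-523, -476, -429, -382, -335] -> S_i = -523 + 47*i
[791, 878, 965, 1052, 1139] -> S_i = 791 + 87*i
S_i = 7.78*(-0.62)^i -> [7.78, -4.82, 2.99, -1.85, 1.15]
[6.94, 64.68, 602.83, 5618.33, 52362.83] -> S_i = 6.94*9.32^i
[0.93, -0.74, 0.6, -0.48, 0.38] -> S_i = 0.93*(-0.80)^i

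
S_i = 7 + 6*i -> [7, 13, 19, 25, 31]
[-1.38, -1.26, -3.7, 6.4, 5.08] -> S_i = Random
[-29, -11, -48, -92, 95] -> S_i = Random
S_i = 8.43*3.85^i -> [8.43, 32.46, 124.95, 481.07, 1852.13]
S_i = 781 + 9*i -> [781, 790, 799, 808, 817]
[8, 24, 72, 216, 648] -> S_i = 8*3^i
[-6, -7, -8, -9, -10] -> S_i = -6 + -1*i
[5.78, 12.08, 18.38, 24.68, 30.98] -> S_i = 5.78 + 6.30*i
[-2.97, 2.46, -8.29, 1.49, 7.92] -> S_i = Random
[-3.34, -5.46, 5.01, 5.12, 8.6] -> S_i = Random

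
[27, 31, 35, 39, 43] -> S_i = 27 + 4*i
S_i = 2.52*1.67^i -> [2.52, 4.21, 7.03, 11.74, 19.6]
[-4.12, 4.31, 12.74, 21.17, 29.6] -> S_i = -4.12 + 8.43*i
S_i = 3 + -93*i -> [3, -90, -183, -276, -369]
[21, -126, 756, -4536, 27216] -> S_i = 21*-6^i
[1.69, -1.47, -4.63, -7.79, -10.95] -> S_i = 1.69 + -3.16*i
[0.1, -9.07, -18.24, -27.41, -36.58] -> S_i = 0.10 + -9.17*i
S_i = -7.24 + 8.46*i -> [-7.24, 1.22, 9.68, 18.14, 26.6]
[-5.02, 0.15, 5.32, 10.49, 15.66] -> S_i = -5.02 + 5.17*i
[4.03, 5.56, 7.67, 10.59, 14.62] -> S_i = 4.03*1.38^i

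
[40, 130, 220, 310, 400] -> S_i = 40 + 90*i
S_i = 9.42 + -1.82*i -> [9.42, 7.6, 5.78, 3.96, 2.14]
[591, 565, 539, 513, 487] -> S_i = 591 + -26*i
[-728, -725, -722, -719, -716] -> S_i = -728 + 3*i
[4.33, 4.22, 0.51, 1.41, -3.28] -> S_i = Random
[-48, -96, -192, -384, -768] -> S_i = -48*2^i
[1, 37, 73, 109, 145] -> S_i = 1 + 36*i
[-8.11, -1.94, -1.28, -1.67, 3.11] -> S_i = Random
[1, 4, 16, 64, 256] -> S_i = 1*4^i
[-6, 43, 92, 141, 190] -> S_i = -6 + 49*i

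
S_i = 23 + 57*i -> [23, 80, 137, 194, 251]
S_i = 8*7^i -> [8, 56, 392, 2744, 19208]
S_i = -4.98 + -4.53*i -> [-4.98, -9.51, -14.04, -18.57, -23.1]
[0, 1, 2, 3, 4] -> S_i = 0 + 1*i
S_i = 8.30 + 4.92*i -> [8.3, 13.22, 18.14, 23.06, 27.98]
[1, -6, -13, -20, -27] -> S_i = 1 + -7*i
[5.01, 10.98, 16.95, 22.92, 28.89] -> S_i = 5.01 + 5.97*i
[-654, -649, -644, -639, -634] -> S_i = -654 + 5*i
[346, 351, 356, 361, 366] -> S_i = 346 + 5*i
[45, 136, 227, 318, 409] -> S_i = 45 + 91*i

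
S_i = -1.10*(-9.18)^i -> [-1.1, 10.1, -92.7, 850.98, -7812.02]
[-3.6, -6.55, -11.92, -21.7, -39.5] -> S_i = -3.60*1.82^i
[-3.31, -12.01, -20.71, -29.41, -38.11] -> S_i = -3.31 + -8.70*i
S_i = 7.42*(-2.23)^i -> [7.42, -16.55, 36.9, -82.28, 183.49]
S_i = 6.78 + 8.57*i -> [6.78, 15.35, 23.92, 32.49, 41.06]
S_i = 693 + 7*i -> [693, 700, 707, 714, 721]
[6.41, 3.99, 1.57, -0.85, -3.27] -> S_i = 6.41 + -2.42*i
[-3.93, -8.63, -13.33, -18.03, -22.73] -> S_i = -3.93 + -4.70*i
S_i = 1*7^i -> [1, 7, 49, 343, 2401]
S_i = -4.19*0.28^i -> [-4.19, -1.17, -0.33, -0.09, -0.03]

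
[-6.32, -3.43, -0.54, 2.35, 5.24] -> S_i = -6.32 + 2.89*i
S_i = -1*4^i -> [-1, -4, -16, -64, -256]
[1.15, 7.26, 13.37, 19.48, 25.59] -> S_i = 1.15 + 6.11*i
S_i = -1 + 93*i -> [-1, 92, 185, 278, 371]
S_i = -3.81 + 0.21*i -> [-3.81, -3.6, -3.39, -3.18, -2.97]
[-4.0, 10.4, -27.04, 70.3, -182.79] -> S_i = -4.00*(-2.60)^i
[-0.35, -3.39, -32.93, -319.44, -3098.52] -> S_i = -0.35*9.70^i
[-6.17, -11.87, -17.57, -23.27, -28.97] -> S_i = -6.17 + -5.70*i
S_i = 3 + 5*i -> [3, 8, 13, 18, 23]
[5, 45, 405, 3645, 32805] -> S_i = 5*9^i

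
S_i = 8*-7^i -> [8, -56, 392, -2744, 19208]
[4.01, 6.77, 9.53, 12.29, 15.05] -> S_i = 4.01 + 2.76*i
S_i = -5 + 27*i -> [-5, 22, 49, 76, 103]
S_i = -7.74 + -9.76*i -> [-7.74, -17.5, -27.26, -37.02, -46.78]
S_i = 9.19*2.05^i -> [9.19, 18.84, 38.62, 79.17, 162.3]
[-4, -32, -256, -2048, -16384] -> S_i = -4*8^i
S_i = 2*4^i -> [2, 8, 32, 128, 512]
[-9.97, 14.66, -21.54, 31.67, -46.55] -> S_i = -9.97*(-1.47)^i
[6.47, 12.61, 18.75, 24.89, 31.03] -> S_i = 6.47 + 6.14*i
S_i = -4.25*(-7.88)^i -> [-4.25, 33.49, -263.9, 2079.54, -16386.79]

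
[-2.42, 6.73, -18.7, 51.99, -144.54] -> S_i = -2.42*(-2.78)^i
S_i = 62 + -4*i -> [62, 58, 54, 50, 46]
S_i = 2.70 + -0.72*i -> [2.7, 1.98, 1.26, 0.54, -0.18]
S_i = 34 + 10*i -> [34, 44, 54, 64, 74]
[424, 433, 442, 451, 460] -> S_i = 424 + 9*i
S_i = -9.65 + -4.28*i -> [-9.65, -13.93, -18.21, -22.49, -26.77]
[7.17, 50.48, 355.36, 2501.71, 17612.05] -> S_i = 7.17*7.04^i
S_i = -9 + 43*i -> [-9, 34, 77, 120, 163]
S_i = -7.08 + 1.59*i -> [-7.08, -5.49, -3.9, -2.31, -0.72]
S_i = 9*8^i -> [9, 72, 576, 4608, 36864]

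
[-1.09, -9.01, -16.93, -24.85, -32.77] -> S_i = -1.09 + -7.92*i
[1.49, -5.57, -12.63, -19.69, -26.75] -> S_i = 1.49 + -7.06*i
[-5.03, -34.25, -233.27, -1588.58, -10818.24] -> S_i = -5.03*6.81^i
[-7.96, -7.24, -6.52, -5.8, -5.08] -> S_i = -7.96 + 0.72*i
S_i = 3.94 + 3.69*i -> [3.94, 7.63, 11.32, 15.01, 18.7]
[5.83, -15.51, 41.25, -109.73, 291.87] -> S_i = 5.83*(-2.66)^i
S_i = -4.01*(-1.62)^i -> [-4.01, 6.5, -10.52, 17.05, -27.62]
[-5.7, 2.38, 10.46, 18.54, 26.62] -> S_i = -5.70 + 8.08*i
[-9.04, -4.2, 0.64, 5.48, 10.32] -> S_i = -9.04 + 4.84*i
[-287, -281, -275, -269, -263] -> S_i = -287 + 6*i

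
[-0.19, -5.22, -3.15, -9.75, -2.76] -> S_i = Random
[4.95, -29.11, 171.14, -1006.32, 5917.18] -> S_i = 4.95*(-5.88)^i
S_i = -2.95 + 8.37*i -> [-2.95, 5.42, 13.79, 22.16, 30.53]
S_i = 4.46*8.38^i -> [4.46, 37.37, 313.2, 2624.62, 21994.34]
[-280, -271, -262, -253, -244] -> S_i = -280 + 9*i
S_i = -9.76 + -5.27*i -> [-9.76, -15.03, -20.3, -25.57, -30.84]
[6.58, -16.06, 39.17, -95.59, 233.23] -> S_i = 6.58*(-2.44)^i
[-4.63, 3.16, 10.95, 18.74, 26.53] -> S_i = -4.63 + 7.79*i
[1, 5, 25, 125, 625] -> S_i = 1*5^i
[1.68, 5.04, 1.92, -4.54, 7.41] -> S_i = Random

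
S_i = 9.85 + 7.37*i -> [9.85, 17.22, 24.59, 31.96, 39.33]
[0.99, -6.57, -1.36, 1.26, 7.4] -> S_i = Random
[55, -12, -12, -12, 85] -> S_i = Random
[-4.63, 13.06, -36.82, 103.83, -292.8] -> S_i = -4.63*(-2.82)^i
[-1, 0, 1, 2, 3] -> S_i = -1 + 1*i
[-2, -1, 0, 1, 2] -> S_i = -2 + 1*i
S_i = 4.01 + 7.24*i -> [4.01, 11.25, 18.49, 25.73, 32.97]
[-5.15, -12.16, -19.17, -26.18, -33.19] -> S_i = -5.15 + -7.01*i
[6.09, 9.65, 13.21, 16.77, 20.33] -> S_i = 6.09 + 3.56*i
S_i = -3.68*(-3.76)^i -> [-3.68, 13.84, -52.03, 195.62, -735.53]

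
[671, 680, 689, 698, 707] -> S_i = 671 + 9*i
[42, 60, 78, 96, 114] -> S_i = 42 + 18*i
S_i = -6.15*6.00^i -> [-6.15, -36.9, -221.4, -1328.4, -7970.4]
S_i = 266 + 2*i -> [266, 268, 270, 272, 274]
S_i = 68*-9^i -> [68, -612, 5508, -49572, 446148]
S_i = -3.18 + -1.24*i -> [-3.18, -4.42, -5.66, -6.9, -8.14]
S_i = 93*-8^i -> [93, -744, 5952, -47616, 380928]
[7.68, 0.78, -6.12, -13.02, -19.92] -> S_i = 7.68 + -6.90*i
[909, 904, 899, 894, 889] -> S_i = 909 + -5*i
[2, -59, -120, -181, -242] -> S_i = 2 + -61*i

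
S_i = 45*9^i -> [45, 405, 3645, 32805, 295245]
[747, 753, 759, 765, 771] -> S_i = 747 + 6*i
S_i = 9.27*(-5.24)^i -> [9.27, -48.57, 254.53, -1333.75, 6988.84]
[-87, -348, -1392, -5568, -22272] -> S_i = -87*4^i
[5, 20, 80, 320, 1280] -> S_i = 5*4^i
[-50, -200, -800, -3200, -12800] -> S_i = -50*4^i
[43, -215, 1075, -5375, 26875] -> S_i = 43*-5^i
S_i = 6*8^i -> [6, 48, 384, 3072, 24576]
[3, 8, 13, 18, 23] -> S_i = 3 + 5*i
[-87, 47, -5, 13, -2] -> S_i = Random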